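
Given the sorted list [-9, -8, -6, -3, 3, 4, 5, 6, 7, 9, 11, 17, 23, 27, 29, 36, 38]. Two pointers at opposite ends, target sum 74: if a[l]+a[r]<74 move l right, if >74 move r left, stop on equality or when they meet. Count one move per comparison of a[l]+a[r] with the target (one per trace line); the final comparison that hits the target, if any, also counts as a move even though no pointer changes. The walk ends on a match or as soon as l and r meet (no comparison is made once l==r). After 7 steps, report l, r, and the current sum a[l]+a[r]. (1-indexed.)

[1,17] -9+38=29 <74 → l++
[2,17] -8+38=30 <74 → l++
[3,17] -6+38=32 <74 → l++
[4,17] -3+38=35 <74 → l++
[5,17] 3+38=41 <74 → l++
[6,17] 4+38=42 <74 → l++
[7,17] 5+38=43 <74 → l++

l=8, r=17, sum=44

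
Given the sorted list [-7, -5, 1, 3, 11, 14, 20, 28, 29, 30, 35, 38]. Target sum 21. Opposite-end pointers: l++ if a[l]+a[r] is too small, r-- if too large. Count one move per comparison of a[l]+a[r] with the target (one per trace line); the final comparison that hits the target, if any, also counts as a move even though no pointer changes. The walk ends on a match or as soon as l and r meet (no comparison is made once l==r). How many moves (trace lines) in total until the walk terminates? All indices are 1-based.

l=1 r=12: -7+38=31 >21, r--
l=1 r=11: -7+35=28 >21, r--
l=1 r=10: -7+30=23 >21, r--
l=1 r=9: -7+29=22 >21, r--
l=1 r=8: -7+28=21, found

5 moves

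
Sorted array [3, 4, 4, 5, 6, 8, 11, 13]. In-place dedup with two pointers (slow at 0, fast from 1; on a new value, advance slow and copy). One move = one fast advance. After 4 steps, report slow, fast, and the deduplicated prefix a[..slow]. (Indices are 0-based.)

slow=0 fast=1: a[fast]=4≠a[slow]=3 write a[1]=4, slow++,fast++
slow=1 fast=2: a[fast]=4=a[slow] dup, fast++
slow=1 fast=3: a[fast]=5≠a[slow]=4 write a[2]=5, slow++,fast++
slow=2 fast=4: a[fast]=6≠a[slow]=5 write a[3]=6, slow++,fast++

slow=3, fast=5, prefix=[3, 4, 5, 6]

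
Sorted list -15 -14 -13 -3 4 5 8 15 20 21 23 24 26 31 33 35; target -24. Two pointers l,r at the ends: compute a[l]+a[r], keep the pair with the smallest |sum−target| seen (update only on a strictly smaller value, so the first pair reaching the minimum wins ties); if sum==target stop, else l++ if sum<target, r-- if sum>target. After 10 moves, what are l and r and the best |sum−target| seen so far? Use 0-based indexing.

l=0, r=5, best |Δ|=17

l=0 r=15: -15+35=20 d=44 *, r--
l=0 r=14: -15+33=18 d=42 *, r--
l=0 r=13: -15+31=16 d=40 *, r--
l=0 r=12: -15+26=11 d=35 *, r--
l=0 r=11: -15+24=9 d=33 *, r--
l=0 r=10: -15+23=8 d=32 *, r--
l=0 r=9: -15+21=6 d=30 *, r--
l=0 r=8: -15+20=5 d=29 *, r--
l=0 r=7: -15+15=0 d=24 *, r--
l=0 r=6: -15+8=-7 d=17 *, r--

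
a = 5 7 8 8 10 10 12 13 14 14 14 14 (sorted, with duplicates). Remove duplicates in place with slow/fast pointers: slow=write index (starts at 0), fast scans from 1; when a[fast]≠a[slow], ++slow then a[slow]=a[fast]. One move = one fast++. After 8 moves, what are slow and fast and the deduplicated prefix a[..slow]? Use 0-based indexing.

(s=0,f=1) a[fast]=7≠a[slow]=5 write a[1]=7 → slow++,fast++
(s=1,f=2) a[fast]=8≠a[slow]=7 write a[2]=8 → slow++,fast++
(s=2,f=3) a[fast]=8=a[slow] dup → fast++
(s=2,f=4) a[fast]=10≠a[slow]=8 write a[3]=10 → slow++,fast++
(s=3,f=5) a[fast]=10=a[slow] dup → fast++
(s=3,f=6) a[fast]=12≠a[slow]=10 write a[4]=12 → slow++,fast++
(s=4,f=7) a[fast]=13≠a[slow]=12 write a[5]=13 → slow++,fast++
(s=5,f=8) a[fast]=14≠a[slow]=13 write a[6]=14 → slow++,fast++

slow=6, fast=9, prefix=[5, 7, 8, 10, 12, 13, 14]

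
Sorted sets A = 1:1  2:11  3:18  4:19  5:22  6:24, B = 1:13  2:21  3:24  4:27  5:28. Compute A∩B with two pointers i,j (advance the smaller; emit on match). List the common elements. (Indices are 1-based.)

intersection = [24]

i=1 j=1: 1<13, i++
i=2 j=1: 11<13, i++
i=3 j=1: 18>13, j++
i=3 j=2: 18<21, i++
i=4 j=2: 19<21, i++
i=5 j=2: 22>21, j++
i=5 j=3: 22<24, i++
i=6 j=3: 24==24 emit, i++,j++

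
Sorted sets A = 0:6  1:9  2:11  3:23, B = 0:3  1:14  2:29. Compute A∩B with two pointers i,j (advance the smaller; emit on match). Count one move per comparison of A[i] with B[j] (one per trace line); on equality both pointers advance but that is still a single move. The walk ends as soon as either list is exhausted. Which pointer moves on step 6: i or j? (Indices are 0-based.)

i

i=0 j=0: 6>3, j++
i=0 j=1: 6<14, i++
i=1 j=1: 9<14, i++
i=2 j=1: 11<14, i++
i=3 j=1: 23>14, j++
i=3 j=2: 23<29, i++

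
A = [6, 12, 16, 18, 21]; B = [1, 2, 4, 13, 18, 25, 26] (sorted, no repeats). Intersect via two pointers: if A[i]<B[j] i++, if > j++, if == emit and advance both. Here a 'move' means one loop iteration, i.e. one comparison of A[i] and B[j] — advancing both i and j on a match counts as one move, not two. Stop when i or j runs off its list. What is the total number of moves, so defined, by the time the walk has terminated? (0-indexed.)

i=0 j=0: 6>1, j++
i=0 j=1: 6>2, j++
i=0 j=2: 6>4, j++
i=0 j=3: 6<13, i++
i=1 j=3: 12<13, i++
i=2 j=3: 16>13, j++
i=2 j=4: 16<18, i++
i=3 j=4: 18==18 emit, i++,j++
i=4 j=5: 21<25, i++

9 moves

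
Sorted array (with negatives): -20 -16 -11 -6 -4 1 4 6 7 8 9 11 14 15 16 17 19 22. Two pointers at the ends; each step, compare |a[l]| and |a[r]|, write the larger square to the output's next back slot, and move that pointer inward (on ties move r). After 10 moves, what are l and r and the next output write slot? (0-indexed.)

[0,17] |-20|<=|22| out[17]=484 → r--
[0,16] |-20|>|19| out[16]=400 → l++
[1,16] |-16|<=|19| out[15]=361 → r--
[1,15] |-16|<=|17| out[14]=289 → r--
[1,14] |-16|<=|16| out[13]=256 → r--
[1,13] |-16|>|15| out[12]=256 → l++
[2,13] |-11|<=|15| out[11]=225 → r--
[2,12] |-11|<=|14| out[10]=196 → r--
[2,11] |-11|<=|11| out[9]=121 → r--
[2,10] |-11|>|9| out[8]=121 → l++

l=3, r=10, next write slot=7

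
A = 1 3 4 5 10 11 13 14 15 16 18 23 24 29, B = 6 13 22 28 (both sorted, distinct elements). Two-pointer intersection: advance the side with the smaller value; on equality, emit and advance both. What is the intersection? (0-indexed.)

intersection = [13]

i=0 j=0: 1<6, i++
i=1 j=0: 3<6, i++
i=2 j=0: 4<6, i++
i=3 j=0: 5<6, i++
i=4 j=0: 10>6, j++
i=4 j=1: 10<13, i++
i=5 j=1: 11<13, i++
i=6 j=1: 13==13 emit, i++,j++
i=7 j=2: 14<22, i++
i=8 j=2: 15<22, i++
i=9 j=2: 16<22, i++
i=10 j=2: 18<22, i++
i=11 j=2: 23>22, j++
i=11 j=3: 23<28, i++
i=12 j=3: 24<28, i++
i=13 j=3: 29>28, j++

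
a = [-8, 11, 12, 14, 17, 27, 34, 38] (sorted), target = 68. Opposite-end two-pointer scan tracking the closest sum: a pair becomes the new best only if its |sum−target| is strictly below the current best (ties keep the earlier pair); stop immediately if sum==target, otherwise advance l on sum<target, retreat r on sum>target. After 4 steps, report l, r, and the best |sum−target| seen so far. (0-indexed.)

[0,7] -8+38=30 d=38 * → l++
[1,7] 11+38=49 d=19 * → l++
[2,7] 12+38=50 d=18 * → l++
[3,7] 14+38=52 d=16 * → l++

l=4, r=7, best |Δ|=16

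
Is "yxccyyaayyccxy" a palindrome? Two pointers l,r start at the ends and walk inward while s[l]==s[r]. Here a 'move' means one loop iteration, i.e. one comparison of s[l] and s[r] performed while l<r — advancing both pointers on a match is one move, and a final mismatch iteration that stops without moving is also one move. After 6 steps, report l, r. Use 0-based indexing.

l=0 r=13: 'y'=='y', l++,r--
l=1 r=12: 'x'=='x', l++,r--
l=2 r=11: 'c'=='c', l++,r--
l=3 r=10: 'c'=='c', l++,r--
l=4 r=9: 'y'=='y', l++,r--
l=5 r=8: 'y'=='y', l++,r--

l=6, r=7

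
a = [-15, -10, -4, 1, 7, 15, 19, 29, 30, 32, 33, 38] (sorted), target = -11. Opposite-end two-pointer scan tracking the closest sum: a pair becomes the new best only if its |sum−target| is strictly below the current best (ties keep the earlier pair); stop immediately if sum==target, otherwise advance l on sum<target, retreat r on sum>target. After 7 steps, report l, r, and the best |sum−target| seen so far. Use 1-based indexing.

l=1 r=12: -15+38=23 d=34 *, r--
l=1 r=11: -15+33=18 d=29 *, r--
l=1 r=10: -15+32=17 d=28 *, r--
l=1 r=9: -15+30=15 d=26 *, r--
l=1 r=8: -15+29=14 d=25 *, r--
l=1 r=7: -15+19=4 d=15 *, r--
l=1 r=6: -15+15=0 d=11 *, r--

l=1, r=5, best |Δ|=11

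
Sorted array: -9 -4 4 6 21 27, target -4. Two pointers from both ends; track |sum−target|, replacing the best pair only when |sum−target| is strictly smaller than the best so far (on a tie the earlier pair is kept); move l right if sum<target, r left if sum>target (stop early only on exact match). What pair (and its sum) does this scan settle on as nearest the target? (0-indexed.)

[0,5] -9+27=18 d=22 * → r--
[0,4] -9+21=12 d=16 * → r--
[0,3] -9+6=-3 d=1 * → r--
[0,2] -9+4=-5 d=1 → l++
[1,2] -4+4=0 d=4 → r--

pair (-9, 6) with sum -3 (|Δ|=1)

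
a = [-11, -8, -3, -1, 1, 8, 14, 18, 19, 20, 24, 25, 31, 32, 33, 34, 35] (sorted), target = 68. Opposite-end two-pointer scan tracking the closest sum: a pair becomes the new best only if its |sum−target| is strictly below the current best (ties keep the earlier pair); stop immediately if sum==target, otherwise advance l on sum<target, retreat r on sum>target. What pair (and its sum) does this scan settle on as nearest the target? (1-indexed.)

l=1 r=17: -11+35=24 d=44 *, l++
l=2 r=17: -8+35=27 d=41 *, l++
l=3 r=17: -3+35=32 d=36 *, l++
l=4 r=17: -1+35=34 d=34 *, l++
l=5 r=17: 1+35=36 d=32 *, l++
l=6 r=17: 8+35=43 d=25 *, l++
l=7 r=17: 14+35=49 d=19 *, l++
l=8 r=17: 18+35=53 d=15 *, l++
l=9 r=17: 19+35=54 d=14 *, l++
l=10 r=17: 20+35=55 d=13 *, l++
l=11 r=17: 24+35=59 d=9 *, l++
l=12 r=17: 25+35=60 d=8 *, l++
l=13 r=17: 31+35=66 d=2 *, l++
l=14 r=17: 32+35=67 d=1 *, l++
l=15 r=17: 33+35=68 d=0 *, stop

pair (33, 35) with sum 68 (|Δ|=0)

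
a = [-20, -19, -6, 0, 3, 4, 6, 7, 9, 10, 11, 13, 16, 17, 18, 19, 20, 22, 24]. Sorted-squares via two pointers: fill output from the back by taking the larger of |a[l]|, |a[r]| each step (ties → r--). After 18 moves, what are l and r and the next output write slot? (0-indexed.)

[0,18] |-20|<=|24| out[18]=576 → r--
[0,17] |-20|<=|22| out[17]=484 → r--
[0,16] |-20|<=|20| out[16]=400 → r--
[0,15] |-20|>|19| out[15]=400 → l++
[1,15] |-19|<=|19| out[14]=361 → r--
[1,14] |-19|>|18| out[13]=361 → l++
[2,14] |-6|<=|18| out[12]=324 → r--
[2,13] |-6|<=|17| out[11]=289 → r--
[2,12] |-6|<=|16| out[10]=256 → r--
[2,11] |-6|<=|13| out[9]=169 → r--
[2,10] |-6|<=|11| out[8]=121 → r--
[2,9] |-6|<=|10| out[7]=100 → r--
[2,8] |-6|<=|9| out[6]=81 → r--
[2,7] |-6|<=|7| out[5]=49 → r--
[2,6] |-6|<=|6| out[4]=36 → r--
[2,5] |-6|>|4| out[3]=36 → l++
[3,5] |0|<=|4| out[2]=16 → r--
[3,4] |0|<=|3| out[1]=9 → r--

l=3, r=3, next write slot=0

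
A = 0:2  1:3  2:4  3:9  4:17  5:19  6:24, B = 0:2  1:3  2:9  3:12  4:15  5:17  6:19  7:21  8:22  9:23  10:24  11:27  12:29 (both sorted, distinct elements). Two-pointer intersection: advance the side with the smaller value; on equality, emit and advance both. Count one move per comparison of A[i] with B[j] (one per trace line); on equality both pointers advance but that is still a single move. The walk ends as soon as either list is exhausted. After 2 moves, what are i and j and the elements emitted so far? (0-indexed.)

i=2, j=2, emitted=[2, 3]

i=0 j=0: 2==2 emit, i++,j++
i=1 j=1: 3==3 emit, i++,j++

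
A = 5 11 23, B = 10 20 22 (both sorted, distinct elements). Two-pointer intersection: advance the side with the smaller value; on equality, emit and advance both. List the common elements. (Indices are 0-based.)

intersection = []

[i=0,j=0] 5<10 → i++
[i=1,j=0] 11>10 → j++
[i=1,j=1] 11<20 → i++
[i=2,j=1] 23>20 → j++
[i=2,j=2] 23>22 → j++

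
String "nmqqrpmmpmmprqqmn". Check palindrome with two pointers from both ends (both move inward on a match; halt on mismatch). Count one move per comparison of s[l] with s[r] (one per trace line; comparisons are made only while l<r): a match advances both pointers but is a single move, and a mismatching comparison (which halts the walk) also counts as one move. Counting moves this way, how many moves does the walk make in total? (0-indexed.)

8 moves

[0,16] 'n'=='n' → l++,r--
[1,15] 'm'=='m' → l++,r--
[2,14] 'q'=='q' → l++,r--
[3,13] 'q'=='q' → l++,r--
[4,12] 'r'=='r' → l++,r--
[5,11] 'p'=='p' → l++,r--
[6,10] 'm'=='m' → l++,r--
[7,9] 'm'=='m' → l++,r--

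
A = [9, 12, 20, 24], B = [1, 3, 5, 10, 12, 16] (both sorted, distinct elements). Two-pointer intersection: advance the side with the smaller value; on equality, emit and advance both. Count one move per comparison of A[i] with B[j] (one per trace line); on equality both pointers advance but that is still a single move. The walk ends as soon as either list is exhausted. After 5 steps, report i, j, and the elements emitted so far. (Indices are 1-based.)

[i=1,j=1] 9>1 → j++
[i=1,j=2] 9>3 → j++
[i=1,j=3] 9>5 → j++
[i=1,j=4] 9<10 → i++
[i=2,j=4] 12>10 → j++

i=2, j=5, emitted=[]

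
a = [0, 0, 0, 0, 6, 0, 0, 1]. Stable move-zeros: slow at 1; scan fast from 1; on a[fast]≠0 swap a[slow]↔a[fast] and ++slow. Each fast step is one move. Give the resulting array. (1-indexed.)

slow=1 fast=1: a[fast]=0, fast++
slow=1 fast=2: a[fast]=0, fast++
slow=1 fast=3: a[fast]=0, fast++
slow=1 fast=4: a[fast]=0, fast++
slow=1 fast=5: a[fast]=6≠0 swap→a[1]=6, slow++,fast++
slow=2 fast=6: a[fast]=0, fast++
slow=2 fast=7: a[fast]=0, fast++
slow=2 fast=8: a[fast]=1≠0 swap→a[2]=1, slow++,fast++

[6, 1, 0, 0, 0, 0, 0, 0]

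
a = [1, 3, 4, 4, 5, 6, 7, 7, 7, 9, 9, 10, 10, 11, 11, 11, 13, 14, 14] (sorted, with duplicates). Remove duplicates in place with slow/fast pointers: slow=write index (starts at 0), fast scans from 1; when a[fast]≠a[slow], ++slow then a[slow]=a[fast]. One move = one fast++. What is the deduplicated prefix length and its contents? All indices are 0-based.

length 11; prefix = [1, 3, 4, 5, 6, 7, 9, 10, 11, 13, 14]

slow=0 fast=1: a[fast]=3≠a[slow]=1 write a[1]=3, slow++,fast++
slow=1 fast=2: a[fast]=4≠a[slow]=3 write a[2]=4, slow++,fast++
slow=2 fast=3: a[fast]=4=a[slow] dup, fast++
slow=2 fast=4: a[fast]=5≠a[slow]=4 write a[3]=5, slow++,fast++
slow=3 fast=5: a[fast]=6≠a[slow]=5 write a[4]=6, slow++,fast++
slow=4 fast=6: a[fast]=7≠a[slow]=6 write a[5]=7, slow++,fast++
slow=5 fast=7: a[fast]=7=a[slow] dup, fast++
slow=5 fast=8: a[fast]=7=a[slow] dup, fast++
slow=5 fast=9: a[fast]=9≠a[slow]=7 write a[6]=9, slow++,fast++
slow=6 fast=10: a[fast]=9=a[slow] dup, fast++
slow=6 fast=11: a[fast]=10≠a[slow]=9 write a[7]=10, slow++,fast++
slow=7 fast=12: a[fast]=10=a[slow] dup, fast++
slow=7 fast=13: a[fast]=11≠a[slow]=10 write a[8]=11, slow++,fast++
slow=8 fast=14: a[fast]=11=a[slow] dup, fast++
slow=8 fast=15: a[fast]=11=a[slow] dup, fast++
slow=8 fast=16: a[fast]=13≠a[slow]=11 write a[9]=13, slow++,fast++
slow=9 fast=17: a[fast]=14≠a[slow]=13 write a[10]=14, slow++,fast++
slow=10 fast=18: a[fast]=14=a[slow] dup, fast++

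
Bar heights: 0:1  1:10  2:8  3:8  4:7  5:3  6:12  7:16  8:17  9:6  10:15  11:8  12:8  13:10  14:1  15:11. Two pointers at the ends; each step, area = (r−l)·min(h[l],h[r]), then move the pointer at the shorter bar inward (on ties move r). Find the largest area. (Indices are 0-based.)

max area = 140

[0,15] min(1,11)*15=15 best=15 * → l++
[1,15] min(10,11)*14=140 best=140 * → l++
[2,15] min(8,11)*13=104 best=140 → l++
[3,15] min(8,11)*12=96 best=140 → l++
[4,15] min(7,11)*11=77 best=140 → l++
[5,15] min(3,11)*10=30 best=140 → l++
[6,15] min(12,11)*9=99 best=140 → r--
[6,14] min(12,1)*8=8 best=140 → r--
[6,13] min(12,10)*7=70 best=140 → r--
[6,12] min(12,8)*6=48 best=140 → r--
[6,11] min(12,8)*5=40 best=140 → r--
[6,10] min(12,15)*4=48 best=140 → l++
[7,10] min(16,15)*3=45 best=140 → r--
[7,9] min(16,6)*2=12 best=140 → r--
[7,8] min(16,17)*1=16 best=140 → l++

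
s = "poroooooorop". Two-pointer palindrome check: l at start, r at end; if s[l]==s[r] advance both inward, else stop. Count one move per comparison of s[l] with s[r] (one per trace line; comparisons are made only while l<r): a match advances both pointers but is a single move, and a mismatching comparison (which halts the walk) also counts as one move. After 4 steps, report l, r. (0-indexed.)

l=4, r=7

l=0 r=11: 'p'=='p', l++,r--
l=1 r=10: 'o'=='o', l++,r--
l=2 r=9: 'r'=='r', l++,r--
l=3 r=8: 'o'=='o', l++,r--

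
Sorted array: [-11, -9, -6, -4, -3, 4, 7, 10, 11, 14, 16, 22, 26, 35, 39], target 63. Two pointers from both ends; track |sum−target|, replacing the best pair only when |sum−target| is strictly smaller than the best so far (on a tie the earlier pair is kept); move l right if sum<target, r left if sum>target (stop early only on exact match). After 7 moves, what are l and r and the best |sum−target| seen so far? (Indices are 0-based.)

l=7, r=14, best |Δ|=17

l=0 r=14: -11+39=28 d=35 *, l++
l=1 r=14: -9+39=30 d=33 *, l++
l=2 r=14: -6+39=33 d=30 *, l++
l=3 r=14: -4+39=35 d=28 *, l++
l=4 r=14: -3+39=36 d=27 *, l++
l=5 r=14: 4+39=43 d=20 *, l++
l=6 r=14: 7+39=46 d=17 *, l++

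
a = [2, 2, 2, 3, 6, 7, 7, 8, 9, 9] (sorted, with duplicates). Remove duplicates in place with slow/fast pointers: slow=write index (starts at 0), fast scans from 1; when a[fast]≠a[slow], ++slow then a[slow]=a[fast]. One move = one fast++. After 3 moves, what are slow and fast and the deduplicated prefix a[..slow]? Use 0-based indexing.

(s=0,f=1) a[fast]=2=a[slow] dup → fast++
(s=0,f=2) a[fast]=2=a[slow] dup → fast++
(s=0,f=3) a[fast]=3≠a[slow]=2 write a[1]=3 → slow++,fast++

slow=1, fast=4, prefix=[2, 3]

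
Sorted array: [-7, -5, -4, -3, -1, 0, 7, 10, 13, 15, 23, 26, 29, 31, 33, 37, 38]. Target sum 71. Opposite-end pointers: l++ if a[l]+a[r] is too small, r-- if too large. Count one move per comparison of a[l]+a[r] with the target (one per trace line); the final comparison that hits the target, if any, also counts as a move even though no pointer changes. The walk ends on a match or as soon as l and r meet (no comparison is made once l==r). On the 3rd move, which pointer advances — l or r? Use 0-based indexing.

[0,16] -7+38=31 <71 → l++
[1,16] -5+38=33 <71 → l++
[2,16] -4+38=34 <71 → l++

l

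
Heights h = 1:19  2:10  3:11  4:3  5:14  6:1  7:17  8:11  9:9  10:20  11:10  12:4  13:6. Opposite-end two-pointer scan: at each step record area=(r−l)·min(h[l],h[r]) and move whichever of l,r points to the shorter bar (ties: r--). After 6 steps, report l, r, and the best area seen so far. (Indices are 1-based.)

[1,13] min(19,6)*12=72 best=72 * → r--
[1,12] min(19,4)*11=44 best=72 → r--
[1,11] min(19,10)*10=100 best=100 * → r--
[1,10] min(19,20)*9=171 best=171 * → l++
[2,10] min(10,20)*8=80 best=171 → l++
[3,10] min(11,20)*7=77 best=171 → l++

l=4, r=10, best area=171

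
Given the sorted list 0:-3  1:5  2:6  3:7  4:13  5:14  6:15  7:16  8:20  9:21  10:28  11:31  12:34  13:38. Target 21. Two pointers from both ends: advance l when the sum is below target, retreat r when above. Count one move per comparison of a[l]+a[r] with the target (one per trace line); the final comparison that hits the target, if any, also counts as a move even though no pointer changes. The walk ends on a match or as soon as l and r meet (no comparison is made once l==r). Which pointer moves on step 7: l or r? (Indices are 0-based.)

[0,13] -3+38=35 >21 → r--
[0,12] -3+34=31 >21 → r--
[0,11] -3+31=28 >21 → r--
[0,10] -3+28=25 >21 → r--
[0,9] -3+21=18 <21 → l++
[1,9] 5+21=26 >21 → r--
[1,8] 5+20=25 >21 → r--

r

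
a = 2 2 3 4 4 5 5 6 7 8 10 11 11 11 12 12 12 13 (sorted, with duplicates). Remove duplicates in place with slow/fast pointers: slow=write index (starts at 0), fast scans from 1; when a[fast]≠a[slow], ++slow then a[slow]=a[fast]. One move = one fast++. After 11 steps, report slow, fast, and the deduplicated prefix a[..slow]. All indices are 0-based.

slow=8, fast=12, prefix=[2, 3, 4, 5, 6, 7, 8, 10, 11]

slow=0 fast=1: a[fast]=2=a[slow] dup, fast++
slow=0 fast=2: a[fast]=3≠a[slow]=2 write a[1]=3, slow++,fast++
slow=1 fast=3: a[fast]=4≠a[slow]=3 write a[2]=4, slow++,fast++
slow=2 fast=4: a[fast]=4=a[slow] dup, fast++
slow=2 fast=5: a[fast]=5≠a[slow]=4 write a[3]=5, slow++,fast++
slow=3 fast=6: a[fast]=5=a[slow] dup, fast++
slow=3 fast=7: a[fast]=6≠a[slow]=5 write a[4]=6, slow++,fast++
slow=4 fast=8: a[fast]=7≠a[slow]=6 write a[5]=7, slow++,fast++
slow=5 fast=9: a[fast]=8≠a[slow]=7 write a[6]=8, slow++,fast++
slow=6 fast=10: a[fast]=10≠a[slow]=8 write a[7]=10, slow++,fast++
slow=7 fast=11: a[fast]=11≠a[slow]=10 write a[8]=11, slow++,fast++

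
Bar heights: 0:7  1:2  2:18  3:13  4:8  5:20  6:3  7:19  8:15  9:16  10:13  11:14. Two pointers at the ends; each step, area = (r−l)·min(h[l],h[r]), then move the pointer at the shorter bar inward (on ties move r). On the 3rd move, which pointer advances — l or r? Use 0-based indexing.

[0,11] min(7,14)*11=77 best=77 * → l++
[1,11] min(2,14)*10=20 best=77 → l++
[2,11] min(18,14)*9=126 best=126 * → r--

r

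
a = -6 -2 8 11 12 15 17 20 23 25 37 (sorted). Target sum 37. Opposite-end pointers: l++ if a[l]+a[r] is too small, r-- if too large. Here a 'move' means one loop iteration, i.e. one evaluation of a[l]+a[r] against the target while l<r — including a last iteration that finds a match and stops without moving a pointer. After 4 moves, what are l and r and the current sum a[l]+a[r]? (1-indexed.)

l=4, r=10, sum=36

[1,11] -6+37=31 <37 → l++
[2,11] -2+37=35 <37 → l++
[3,11] 8+37=45 >37 → r--
[3,10] 8+25=33 <37 → l++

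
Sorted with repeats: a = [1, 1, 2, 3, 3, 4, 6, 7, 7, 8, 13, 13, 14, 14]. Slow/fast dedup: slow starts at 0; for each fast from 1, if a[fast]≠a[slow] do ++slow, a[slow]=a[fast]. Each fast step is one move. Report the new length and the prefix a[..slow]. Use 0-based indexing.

length 9; prefix = [1, 2, 3, 4, 6, 7, 8, 13, 14]

slow=0 fast=1: a[fast]=1=a[slow] dup, fast++
slow=0 fast=2: a[fast]=2≠a[slow]=1 write a[1]=2, slow++,fast++
slow=1 fast=3: a[fast]=3≠a[slow]=2 write a[2]=3, slow++,fast++
slow=2 fast=4: a[fast]=3=a[slow] dup, fast++
slow=2 fast=5: a[fast]=4≠a[slow]=3 write a[3]=4, slow++,fast++
slow=3 fast=6: a[fast]=6≠a[slow]=4 write a[4]=6, slow++,fast++
slow=4 fast=7: a[fast]=7≠a[slow]=6 write a[5]=7, slow++,fast++
slow=5 fast=8: a[fast]=7=a[slow] dup, fast++
slow=5 fast=9: a[fast]=8≠a[slow]=7 write a[6]=8, slow++,fast++
slow=6 fast=10: a[fast]=13≠a[slow]=8 write a[7]=13, slow++,fast++
slow=7 fast=11: a[fast]=13=a[slow] dup, fast++
slow=7 fast=12: a[fast]=14≠a[slow]=13 write a[8]=14, slow++,fast++
slow=8 fast=13: a[fast]=14=a[slow] dup, fast++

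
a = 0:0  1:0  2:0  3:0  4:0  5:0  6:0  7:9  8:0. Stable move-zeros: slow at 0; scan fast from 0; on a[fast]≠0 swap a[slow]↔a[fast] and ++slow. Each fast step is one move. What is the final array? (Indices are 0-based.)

[9, 0, 0, 0, 0, 0, 0, 0, 0]

(s=0,f=0) a[fast]=0 → fast++
(s=0,f=1) a[fast]=0 → fast++
(s=0,f=2) a[fast]=0 → fast++
(s=0,f=3) a[fast]=0 → fast++
(s=0,f=4) a[fast]=0 → fast++
(s=0,f=5) a[fast]=0 → fast++
(s=0,f=6) a[fast]=0 → fast++
(s=0,f=7) a[fast]=9≠0 swap→a[0]=9 → slow++,fast++
(s=1,f=8) a[fast]=0 → fast++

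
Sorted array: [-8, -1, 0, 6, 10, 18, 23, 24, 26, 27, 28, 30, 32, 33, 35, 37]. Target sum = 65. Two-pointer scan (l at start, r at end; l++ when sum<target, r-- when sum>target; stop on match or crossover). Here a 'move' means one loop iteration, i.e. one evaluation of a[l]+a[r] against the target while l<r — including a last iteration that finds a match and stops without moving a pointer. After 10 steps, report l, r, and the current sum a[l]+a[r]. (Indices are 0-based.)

l=10, r=15, sum=65

[0,15] -8+37=29 <65 → l++
[1,15] -1+37=36 <65 → l++
[2,15] 0+37=37 <65 → l++
[3,15] 6+37=43 <65 → l++
[4,15] 10+37=47 <65 → l++
[5,15] 18+37=55 <65 → l++
[6,15] 23+37=60 <65 → l++
[7,15] 24+37=61 <65 → l++
[8,15] 26+37=63 <65 → l++
[9,15] 27+37=64 <65 → l++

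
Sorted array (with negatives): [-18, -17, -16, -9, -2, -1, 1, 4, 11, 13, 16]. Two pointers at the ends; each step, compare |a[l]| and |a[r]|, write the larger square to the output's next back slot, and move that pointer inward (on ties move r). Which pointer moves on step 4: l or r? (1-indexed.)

l

[1,11] |-18|>|16| out[11]=324 → l++
[2,11] |-17|>|16| out[10]=289 → l++
[3,11] |-16|<=|16| out[9]=256 → r--
[3,10] |-16|>|13| out[8]=256 → l++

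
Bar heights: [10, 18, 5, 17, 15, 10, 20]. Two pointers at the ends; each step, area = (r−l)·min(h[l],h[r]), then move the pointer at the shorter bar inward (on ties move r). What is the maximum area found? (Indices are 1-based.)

[1,7] min(10,20)*6=60 best=60 * → l++
[2,7] min(18,20)*5=90 best=90 * → l++
[3,7] min(5,20)*4=20 best=90 → l++
[4,7] min(17,20)*3=51 best=90 → l++
[5,7] min(15,20)*2=30 best=90 → l++
[6,7] min(10,20)*1=10 best=90 → l++

max area = 90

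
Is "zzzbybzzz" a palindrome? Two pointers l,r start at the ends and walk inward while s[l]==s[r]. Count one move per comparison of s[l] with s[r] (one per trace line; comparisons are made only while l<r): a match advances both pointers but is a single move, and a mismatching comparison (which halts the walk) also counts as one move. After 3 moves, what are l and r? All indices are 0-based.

l=3, r=5

[0,8] 'z'=='z' → l++,r--
[1,7] 'z'=='z' → l++,r--
[2,6] 'z'=='z' → l++,r--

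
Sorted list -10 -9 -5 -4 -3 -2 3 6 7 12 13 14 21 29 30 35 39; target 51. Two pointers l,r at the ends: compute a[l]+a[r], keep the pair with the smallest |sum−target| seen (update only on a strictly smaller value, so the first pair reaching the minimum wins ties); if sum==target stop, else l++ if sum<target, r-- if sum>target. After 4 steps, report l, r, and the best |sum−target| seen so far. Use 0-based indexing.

l=0 r=16: -10+39=29 d=22 *, l++
l=1 r=16: -9+39=30 d=21 *, l++
l=2 r=16: -5+39=34 d=17 *, l++
l=3 r=16: -4+39=35 d=16 *, l++

l=4, r=16, best |Δ|=16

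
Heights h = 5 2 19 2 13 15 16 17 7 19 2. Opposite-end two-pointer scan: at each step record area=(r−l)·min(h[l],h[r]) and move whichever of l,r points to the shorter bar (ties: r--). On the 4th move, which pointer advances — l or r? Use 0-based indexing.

[0,10] min(5,2)*10=20 best=20 * → r--
[0,9] min(5,19)*9=45 best=45 * → l++
[1,9] min(2,19)*8=16 best=45 → l++
[2,9] min(19,19)*7=133 best=133 * → r--

r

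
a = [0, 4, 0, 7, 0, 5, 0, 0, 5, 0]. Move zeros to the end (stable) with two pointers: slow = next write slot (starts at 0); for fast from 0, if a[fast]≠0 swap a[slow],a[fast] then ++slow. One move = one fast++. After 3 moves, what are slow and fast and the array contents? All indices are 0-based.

(s=0,f=0) a[fast]=0 → fast++
(s=0,f=1) a[fast]=4≠0 swap→a[0]=4 → slow++,fast++
(s=1,f=2) a[fast]=0 → fast++

slow=1, fast=3, a=[4, 0, 0, 7, 0, 5, 0, 0, 5, 0]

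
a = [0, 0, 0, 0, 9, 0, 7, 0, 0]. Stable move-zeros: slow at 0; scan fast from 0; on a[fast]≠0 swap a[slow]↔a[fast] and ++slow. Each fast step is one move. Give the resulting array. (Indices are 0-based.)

(s=0,f=0) a[fast]=0 → fast++
(s=0,f=1) a[fast]=0 → fast++
(s=0,f=2) a[fast]=0 → fast++
(s=0,f=3) a[fast]=0 → fast++
(s=0,f=4) a[fast]=9≠0 swap→a[0]=9 → slow++,fast++
(s=1,f=5) a[fast]=0 → fast++
(s=1,f=6) a[fast]=7≠0 swap→a[1]=7 → slow++,fast++
(s=2,f=7) a[fast]=0 → fast++
(s=2,f=8) a[fast]=0 → fast++

[9, 7, 0, 0, 0, 0, 0, 0, 0]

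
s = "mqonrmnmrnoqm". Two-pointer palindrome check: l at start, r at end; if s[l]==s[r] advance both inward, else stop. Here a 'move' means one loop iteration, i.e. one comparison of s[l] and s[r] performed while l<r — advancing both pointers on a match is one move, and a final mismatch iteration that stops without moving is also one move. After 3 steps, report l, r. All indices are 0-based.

l=0 r=12: 'm'=='m', l++,r--
l=1 r=11: 'q'=='q', l++,r--
l=2 r=10: 'o'=='o', l++,r--

l=3, r=9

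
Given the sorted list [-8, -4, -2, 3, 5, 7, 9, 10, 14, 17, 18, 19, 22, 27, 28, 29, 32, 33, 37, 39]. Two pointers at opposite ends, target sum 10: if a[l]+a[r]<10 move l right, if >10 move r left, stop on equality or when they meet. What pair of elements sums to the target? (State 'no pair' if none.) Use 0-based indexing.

[0,19] -8+39=31 >10 → r--
[0,18] -8+37=29 >10 → r--
[0,17] -8+33=25 >10 → r--
[0,16] -8+32=24 >10 → r--
[0,15] -8+29=21 >10 → r--
[0,14] -8+28=20 >10 → r--
[0,13] -8+27=19 >10 → r--
[0,12] -8+22=14 >10 → r--
[0,11] -8+19=11 >10 → r--
[0,10] -8+18=10 → found

(-8, 18)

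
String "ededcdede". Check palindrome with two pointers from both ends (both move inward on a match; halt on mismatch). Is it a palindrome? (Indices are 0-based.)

l=0 r=8: 'e'=='e', l++,r--
l=1 r=7: 'd'=='d', l++,r--
l=2 r=6: 'e'=='e', l++,r--
l=3 r=5: 'd'=='d', l++,r--

palindrome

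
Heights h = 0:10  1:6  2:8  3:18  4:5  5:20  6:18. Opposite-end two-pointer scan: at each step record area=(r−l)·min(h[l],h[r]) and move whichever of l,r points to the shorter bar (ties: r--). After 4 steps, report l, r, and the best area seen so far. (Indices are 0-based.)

[0,6] min(10,18)*6=60 best=60 * → l++
[1,6] min(6,18)*5=30 best=60 → l++
[2,6] min(8,18)*4=32 best=60 → l++
[3,6] min(18,18)*3=54 best=60 → r--

l=3, r=5, best area=60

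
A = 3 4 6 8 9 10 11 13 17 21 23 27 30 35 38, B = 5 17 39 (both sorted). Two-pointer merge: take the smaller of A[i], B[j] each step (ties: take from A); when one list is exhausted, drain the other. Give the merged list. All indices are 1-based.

[3, 4, 5, 6, 8, 9, 10, 11, 13, 17, 17, 21, 23, 27, 30, 35, 38, 39]

[i=1,j=1] A[i]=3<=B[j]=5 take 3 → i++
[i=2,j=1] A[i]=4<=B[j]=5 take 4 → i++
[i=3,j=1] A[i]=6>B[j]=5 take 5 → j++
[i=3,j=2] A[i]=6<=B[j]=17 take 6 → i++
[i=4,j=2] A[i]=8<=B[j]=17 take 8 → i++
[i=5,j=2] A[i]=9<=B[j]=17 take 9 → i++
[i=6,j=2] A[i]=10<=B[j]=17 take 10 → i++
[i=7,j=2] A[i]=11<=B[j]=17 take 11 → i++
[i=8,j=2] A[i]=13<=B[j]=17 take 13 → i++
[i=9,j=2] A[i]=17<=B[j]=17 take 17 → i++
[i=10,j=2] A[i]=21>B[j]=17 take 17 → j++
[i=10,j=3] A[i]=21<=B[j]=39 take 21 → i++
[i=11,j=3] A[i]=23<=B[j]=39 take 23 → i++
[i=12,j=3] A[i]=27<=B[j]=39 take 27 → i++
[i=13,j=3] A[i]=30<=B[j]=39 take 30 → i++
[i=14,j=3] A[i]=35<=B[j]=39 take 35 → i++
[i=15,j=3] A[i]=38<=B[j]=39 take 38 → i++
[i=16,j=3] A done, take B[j]=39 → j++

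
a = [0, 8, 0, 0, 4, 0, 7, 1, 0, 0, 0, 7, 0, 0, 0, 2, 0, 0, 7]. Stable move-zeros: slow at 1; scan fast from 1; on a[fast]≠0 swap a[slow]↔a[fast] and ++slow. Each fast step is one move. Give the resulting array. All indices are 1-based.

[8, 4, 7, 1, 7, 2, 7, 0, 0, 0, 0, 0, 0, 0, 0, 0, 0, 0, 0]

slow=1 fast=1: a[fast]=0, fast++
slow=1 fast=2: a[fast]=8≠0 swap→a[1]=8, slow++,fast++
slow=2 fast=3: a[fast]=0, fast++
slow=2 fast=4: a[fast]=0, fast++
slow=2 fast=5: a[fast]=4≠0 swap→a[2]=4, slow++,fast++
slow=3 fast=6: a[fast]=0, fast++
slow=3 fast=7: a[fast]=7≠0 swap→a[3]=7, slow++,fast++
slow=4 fast=8: a[fast]=1≠0 swap→a[4]=1, slow++,fast++
slow=5 fast=9: a[fast]=0, fast++
slow=5 fast=10: a[fast]=0, fast++
slow=5 fast=11: a[fast]=0, fast++
slow=5 fast=12: a[fast]=7≠0 swap→a[5]=7, slow++,fast++
slow=6 fast=13: a[fast]=0, fast++
slow=6 fast=14: a[fast]=0, fast++
slow=6 fast=15: a[fast]=0, fast++
slow=6 fast=16: a[fast]=2≠0 swap→a[6]=2, slow++,fast++
slow=7 fast=17: a[fast]=0, fast++
slow=7 fast=18: a[fast]=0, fast++
slow=7 fast=19: a[fast]=7≠0 swap→a[7]=7, slow++,fast++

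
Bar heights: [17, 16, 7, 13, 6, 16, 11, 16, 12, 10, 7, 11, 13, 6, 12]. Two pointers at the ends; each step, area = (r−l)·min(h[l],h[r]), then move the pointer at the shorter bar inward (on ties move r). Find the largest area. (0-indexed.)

[0,14] min(17,12)*14=168 best=168 * → r--
[0,13] min(17,6)*13=78 best=168 → r--
[0,12] min(17,13)*12=156 best=168 → r--
[0,11] min(17,11)*11=121 best=168 → r--
[0,10] min(17,7)*10=70 best=168 → r--
[0,9] min(17,10)*9=90 best=168 → r--
[0,8] min(17,12)*8=96 best=168 → r--
[0,7] min(17,16)*7=112 best=168 → r--
[0,6] min(17,11)*6=66 best=168 → r--
[0,5] min(17,16)*5=80 best=168 → r--
[0,4] min(17,6)*4=24 best=168 → r--
[0,3] min(17,13)*3=39 best=168 → r--
[0,2] min(17,7)*2=14 best=168 → r--
[0,1] min(17,16)*1=16 best=168 → r--

max area = 168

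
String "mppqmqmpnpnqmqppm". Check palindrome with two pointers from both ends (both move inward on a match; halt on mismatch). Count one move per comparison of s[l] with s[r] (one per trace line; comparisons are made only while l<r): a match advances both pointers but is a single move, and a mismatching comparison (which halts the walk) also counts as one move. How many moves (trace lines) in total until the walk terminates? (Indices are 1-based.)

7 moves

l=1 r=17: 'm'=='m', l++,r--
l=2 r=16: 'p'=='p', l++,r--
l=3 r=15: 'p'=='p', l++,r--
l=4 r=14: 'q'=='q', l++,r--
l=5 r=13: 'm'=='m', l++,r--
l=6 r=12: 'q'=='q', l++,r--
l=7 r=11: 'm'!='n', stop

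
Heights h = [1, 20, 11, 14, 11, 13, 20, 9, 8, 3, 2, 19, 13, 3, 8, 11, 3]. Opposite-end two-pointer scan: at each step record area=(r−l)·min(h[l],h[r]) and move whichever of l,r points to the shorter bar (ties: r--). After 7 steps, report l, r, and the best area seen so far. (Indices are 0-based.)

l=1, r=10, best area=190

l=0 r=16: min(1,3)*16=16 best=16 *, l++
l=1 r=16: min(20,3)*15=45 best=45 *, r--
l=1 r=15: min(20,11)*14=154 best=154 *, r--
l=1 r=14: min(20,8)*13=104 best=154, r--
l=1 r=13: min(20,3)*12=36 best=154, r--
l=1 r=12: min(20,13)*11=143 best=154, r--
l=1 r=11: min(20,19)*10=190 best=190 *, r--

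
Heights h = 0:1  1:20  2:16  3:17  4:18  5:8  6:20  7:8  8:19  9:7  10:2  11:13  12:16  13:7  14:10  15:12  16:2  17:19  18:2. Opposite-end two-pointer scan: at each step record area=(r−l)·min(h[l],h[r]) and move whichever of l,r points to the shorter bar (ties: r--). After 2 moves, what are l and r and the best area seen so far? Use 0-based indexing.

l=1, r=17, best area=34

l=0 r=18: min(1,2)*18=18 best=18 *, l++
l=1 r=18: min(20,2)*17=34 best=34 *, r--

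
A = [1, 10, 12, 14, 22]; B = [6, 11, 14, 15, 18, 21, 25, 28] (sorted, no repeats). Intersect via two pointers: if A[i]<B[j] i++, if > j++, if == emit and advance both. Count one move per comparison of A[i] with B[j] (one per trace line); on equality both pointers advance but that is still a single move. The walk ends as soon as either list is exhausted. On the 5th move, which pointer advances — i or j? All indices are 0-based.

i=0 j=0: 1<6, i++
i=1 j=0: 10>6, j++
i=1 j=1: 10<11, i++
i=2 j=1: 12>11, j++
i=2 j=2: 12<14, i++

i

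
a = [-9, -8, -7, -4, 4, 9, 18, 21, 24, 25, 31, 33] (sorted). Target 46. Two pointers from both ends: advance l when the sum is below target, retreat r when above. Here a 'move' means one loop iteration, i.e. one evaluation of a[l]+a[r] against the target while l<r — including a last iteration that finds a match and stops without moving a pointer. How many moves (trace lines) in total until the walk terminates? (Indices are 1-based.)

10 moves

[1,12] -9+33=24 <46 → l++
[2,12] -8+33=25 <46 → l++
[3,12] -7+33=26 <46 → l++
[4,12] -4+33=29 <46 → l++
[5,12] 4+33=37 <46 → l++
[6,12] 9+33=42 <46 → l++
[7,12] 18+33=51 >46 → r--
[7,11] 18+31=49 >46 → r--
[7,10] 18+25=43 <46 → l++
[8,10] 21+25=46 → found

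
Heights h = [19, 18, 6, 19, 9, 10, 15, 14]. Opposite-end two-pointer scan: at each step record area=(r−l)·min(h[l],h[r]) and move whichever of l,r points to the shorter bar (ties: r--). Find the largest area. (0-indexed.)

l=0 r=7: min(19,14)*7=98 best=98 *, r--
l=0 r=6: min(19,15)*6=90 best=98, r--
l=0 r=5: min(19,10)*5=50 best=98, r--
l=0 r=4: min(19,9)*4=36 best=98, r--
l=0 r=3: min(19,19)*3=57 best=98, r--
l=0 r=2: min(19,6)*2=12 best=98, r--
l=0 r=1: min(19,18)*1=18 best=98, r--

max area = 98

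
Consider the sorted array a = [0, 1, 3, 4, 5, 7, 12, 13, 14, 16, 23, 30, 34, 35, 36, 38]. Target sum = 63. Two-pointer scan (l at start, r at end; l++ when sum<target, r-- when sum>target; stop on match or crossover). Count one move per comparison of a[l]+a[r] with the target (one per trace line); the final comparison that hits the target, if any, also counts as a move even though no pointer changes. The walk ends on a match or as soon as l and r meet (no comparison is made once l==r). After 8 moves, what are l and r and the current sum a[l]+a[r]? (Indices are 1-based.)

l=9, r=16, sum=52

l=1 r=16: 0+38=38 <63, l++
l=2 r=16: 1+38=39 <63, l++
l=3 r=16: 3+38=41 <63, l++
l=4 r=16: 4+38=42 <63, l++
l=5 r=16: 5+38=43 <63, l++
l=6 r=16: 7+38=45 <63, l++
l=7 r=16: 12+38=50 <63, l++
l=8 r=16: 13+38=51 <63, l++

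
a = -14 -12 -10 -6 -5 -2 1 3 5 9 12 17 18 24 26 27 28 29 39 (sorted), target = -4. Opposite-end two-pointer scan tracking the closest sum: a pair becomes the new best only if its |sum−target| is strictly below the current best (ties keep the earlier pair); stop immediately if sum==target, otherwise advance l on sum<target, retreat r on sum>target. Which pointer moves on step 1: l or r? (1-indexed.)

r

l=1 r=19: -14+39=25 d=29 *, r--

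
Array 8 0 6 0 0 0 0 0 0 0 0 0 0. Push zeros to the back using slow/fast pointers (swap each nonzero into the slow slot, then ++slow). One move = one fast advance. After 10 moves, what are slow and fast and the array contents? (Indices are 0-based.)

(s=0,f=0) a[fast]=8≠0 swap→a[0]=8 → slow++,fast++
(s=1,f=1) a[fast]=0 → fast++
(s=1,f=2) a[fast]=6≠0 swap→a[1]=6 → slow++,fast++
(s=2,f=3) a[fast]=0 → fast++
(s=2,f=4) a[fast]=0 → fast++
(s=2,f=5) a[fast]=0 → fast++
(s=2,f=6) a[fast]=0 → fast++
(s=2,f=7) a[fast]=0 → fast++
(s=2,f=8) a[fast]=0 → fast++
(s=2,f=9) a[fast]=0 → fast++

slow=2, fast=10, a=[8, 6, 0, 0, 0, 0, 0, 0, 0, 0, 0, 0, 0]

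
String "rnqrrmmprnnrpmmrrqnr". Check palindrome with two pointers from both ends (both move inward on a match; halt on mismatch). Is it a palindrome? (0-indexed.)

palindrome

[0,19] 'r'=='r' → l++,r--
[1,18] 'n'=='n' → l++,r--
[2,17] 'q'=='q' → l++,r--
[3,16] 'r'=='r' → l++,r--
[4,15] 'r'=='r' → l++,r--
[5,14] 'm'=='m' → l++,r--
[6,13] 'm'=='m' → l++,r--
[7,12] 'p'=='p' → l++,r--
[8,11] 'r'=='r' → l++,r--
[9,10] 'n'=='n' → l++,r--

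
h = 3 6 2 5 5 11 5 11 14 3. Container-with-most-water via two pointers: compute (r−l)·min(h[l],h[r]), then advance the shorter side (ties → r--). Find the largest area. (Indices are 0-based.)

l=0 r=9: min(3,3)*9=27 best=27 *, r--
l=0 r=8: min(3,14)*8=24 best=27, l++
l=1 r=8: min(6,14)*7=42 best=42 *, l++
l=2 r=8: min(2,14)*6=12 best=42, l++
l=3 r=8: min(5,14)*5=25 best=42, l++
l=4 r=8: min(5,14)*4=20 best=42, l++
l=5 r=8: min(11,14)*3=33 best=42, l++
l=6 r=8: min(5,14)*2=10 best=42, l++
l=7 r=8: min(11,14)*1=11 best=42, l++

max area = 42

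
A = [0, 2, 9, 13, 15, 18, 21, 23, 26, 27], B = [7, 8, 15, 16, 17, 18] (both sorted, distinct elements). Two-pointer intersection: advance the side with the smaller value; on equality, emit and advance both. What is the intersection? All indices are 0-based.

intersection = [15, 18]

[i=0,j=0] 0<7 → i++
[i=1,j=0] 2<7 → i++
[i=2,j=0] 9>7 → j++
[i=2,j=1] 9>8 → j++
[i=2,j=2] 9<15 → i++
[i=3,j=2] 13<15 → i++
[i=4,j=2] 15==15 emit → i++,j++
[i=5,j=3] 18>16 → j++
[i=5,j=4] 18>17 → j++
[i=5,j=5] 18==18 emit → i++,j++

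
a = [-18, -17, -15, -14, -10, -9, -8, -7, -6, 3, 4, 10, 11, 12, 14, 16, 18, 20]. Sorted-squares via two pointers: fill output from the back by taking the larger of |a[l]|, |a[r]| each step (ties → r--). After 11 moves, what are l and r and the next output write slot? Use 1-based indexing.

l=1 r=18: |-18|<=|20| out[18]=400, r--
l=1 r=17: |-18|<=|18| out[17]=324, r--
l=1 r=16: |-18|>|16| out[16]=324, l++
l=2 r=16: |-17|>|16| out[15]=289, l++
l=3 r=16: |-15|<=|16| out[14]=256, r--
l=3 r=15: |-15|>|14| out[13]=225, l++
l=4 r=15: |-14|<=|14| out[12]=196, r--
l=4 r=14: |-14|>|12| out[11]=196, l++
l=5 r=14: |-10|<=|12| out[10]=144, r--
l=5 r=13: |-10|<=|11| out[9]=121, r--
l=5 r=12: |-10|<=|10| out[8]=100, r--

l=5, r=11, next write slot=7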